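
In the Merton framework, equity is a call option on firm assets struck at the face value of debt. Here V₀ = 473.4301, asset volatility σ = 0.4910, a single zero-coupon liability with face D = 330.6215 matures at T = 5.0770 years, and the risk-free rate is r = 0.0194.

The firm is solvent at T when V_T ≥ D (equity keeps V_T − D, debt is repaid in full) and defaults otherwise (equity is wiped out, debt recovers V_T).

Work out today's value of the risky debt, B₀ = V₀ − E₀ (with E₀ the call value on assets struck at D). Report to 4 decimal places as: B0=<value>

B0=212.1596

Work the structural quantities from V₀ = 473.4301 against face 330.6215:
d₁ = [ln(V₀/D) + (r + σ²/2)T] / (σ√T)
   = [ln(473.4301/330.6215) + (0.0194 + 0.5·0.4910²)·5.0770] / (0.4910·√5.0770)
   = [0.359030 + 0.710478] / 1.106331 = 0.966716
d₂ = d₁ − σ√T = 0.966716 − 1.106331 = -0.139615
N(d₁) = 0.833157,  N(d₂) = 0.444482,  e^(−rT) = 0.906201
E₀ = V₀·N(d₁) − D·e^(−rT)·N(d₂)
   = 473.4301·0.833157 − 330.6215·0.906201·0.444482 = 261.270474
B₀ = V₀ − E₀ = 473.4301 − 261.270474 = 212.159626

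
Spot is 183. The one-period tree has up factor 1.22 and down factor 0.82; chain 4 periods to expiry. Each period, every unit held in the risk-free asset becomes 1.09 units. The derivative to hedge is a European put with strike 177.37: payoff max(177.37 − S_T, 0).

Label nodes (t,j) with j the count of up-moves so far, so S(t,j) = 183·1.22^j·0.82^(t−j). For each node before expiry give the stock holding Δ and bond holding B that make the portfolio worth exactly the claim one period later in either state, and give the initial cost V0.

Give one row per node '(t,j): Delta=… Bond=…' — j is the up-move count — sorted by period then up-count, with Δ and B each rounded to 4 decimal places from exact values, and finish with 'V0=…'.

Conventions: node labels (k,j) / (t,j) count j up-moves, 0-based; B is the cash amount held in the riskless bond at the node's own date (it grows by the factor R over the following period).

(0,0): Delta=-0.1371 Bond=29.3952
(1,0): Delta=-0.3937 Bond=70.5469
(1,1): Delta=-0.0540 Bond=13.5008
(2,0): Delta=-0.9273 Bond=142.5611
(2,1): Delta=-0.2210 Bond=45.2796
(2,2): Delta=0.0000 Bond=0.0000
(3,0): Delta=-1.0000 Bond=162.7248
(3,1): Delta=-0.9038 Bond=151.8608
(3,2): Delta=0.0000 Bond=0.0000
(3,3): Delta=0.0000 Bond=0.0000
V0=4.3115

The replicating-portfolio and risk-neutral prices coincide; use p* = (1.09−0.82)/(1.22−0.82) = 0.6750 for the latter.
At maturity the claim pays: V(4,0)=94.6317, V(4,1)=54.2716, V(4,2)=0.0000, V(4,3)=0.0000, V(4,4)=0.0000
  t=3,j=0: stock 100.9003 → up 123.0984 (V=54.2716), down 82.7383 (V=94.6317). Price 61.8244; hedge Δ=-1.0000, bond B=162.7248.
  t=3,j=1: stock 150.1200 → up 183.1464 (V=0.0000), down 123.0984 (V=54.2716). Price 16.1819; hedge Δ=-0.9038, bond B=151.8608.
  t=3,j=2: stock 223.3493 → up 272.4862 (V=0.0000), down 183.1464 (V=0.0000). Price 0.0000; hedge Δ=0.0000, bond B=0.0000.
  t=3,j=3: stock 332.3002 → up 405.4062 (V=0.0000), down 272.4862 (V=0.0000). Price 0.0000; hedge Δ=0.0000, bond B=0.0000.
  t=2,j=0: stock 123.0492 → up 150.1200 (V=16.1819), down 100.9003 (V=61.8244). Price 28.4548; hedge Δ=-0.9273, bond B=142.5611.
  t=2,j=1: stock 183.0732 → up 223.3493 (V=0.0000), down 150.1200 (V=16.1819). Price 4.8249; hedge Δ=-0.2210, bond B=45.2796.
  t=2,j=2: stock 272.3772 → up 332.3002 (V=0.0000), down 223.3493 (V=0.0000). Price 0.0000; hedge Δ=0.0000, bond B=0.0000.
  t=1,j=0: stock 150.0600 → up 183.0732 (V=4.8249), down 123.0492 (V=28.4548). Price 11.4721; hedge Δ=-0.3937, bond B=70.5469.
  t=1,j=1: stock 223.2600 → up 272.3772 (V=0.0000), down 183.0732 (V=4.8249). Price 1.4386; hedge Δ=-0.0540, bond B=13.5008.
  t=0,j=0: stock 183.0000 → up 223.2600 (V=1.4386), down 150.0600 (V=11.4721). Price 4.3115; hedge Δ=-0.1371, bond B=29.3952.
Check: Δ(0,0)·S0 + B(0,0) = 4.3115 = V0.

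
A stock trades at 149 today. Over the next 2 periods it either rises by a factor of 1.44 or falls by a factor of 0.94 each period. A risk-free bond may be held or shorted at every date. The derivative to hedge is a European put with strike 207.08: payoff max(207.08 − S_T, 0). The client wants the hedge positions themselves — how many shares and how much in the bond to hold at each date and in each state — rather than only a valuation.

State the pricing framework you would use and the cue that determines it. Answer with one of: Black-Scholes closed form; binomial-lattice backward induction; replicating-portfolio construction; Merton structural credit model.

framework: replicating-portfolio construction

Key observation: the deliverable is the dynamic trading strategy on the 2-step tree (spot 149, moves 1.44 and 0.94), so the valuation must go through the node-by-node replicating-portfolio solve.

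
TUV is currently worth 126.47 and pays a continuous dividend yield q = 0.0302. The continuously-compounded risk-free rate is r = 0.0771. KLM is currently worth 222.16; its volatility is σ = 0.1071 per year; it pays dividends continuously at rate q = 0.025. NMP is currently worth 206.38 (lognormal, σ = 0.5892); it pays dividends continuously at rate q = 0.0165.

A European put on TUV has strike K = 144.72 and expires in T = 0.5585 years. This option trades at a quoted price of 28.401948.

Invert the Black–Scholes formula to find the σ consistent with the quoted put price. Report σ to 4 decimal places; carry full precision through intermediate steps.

sigma = 0.5264

At σ = 0.5264 the Black–Scholes value reproduces the quote:
σ√T = 0.5264·√0.5585 = 0.393394
d₁ = (ln(S/K) + (r−q+σ²/2)T) / (σ√T) = (ln(126.47/144.72) + (0.0771−0.0302+0.5264²/2)·0.5585) / 0.393394 = (-0.134796 + 0.103573) / 0.393394 = -0.079368
d₂ = d₁ − σ√T = -0.079368 − 0.393394 = -0.472761
e^{−rT} = 0.957854
e^{−qT} = 0.983275
N(−d₁) = 0.531630,  N(−d₂) = 0.681808
V = K·e^{−rT}·N(−d₂) − S·e^{−qT}·N(−d₁) = 94.512655 − 66.110707 = 28.401948 (matching the quote); vega is positive throughout, so no other σ reproduces this price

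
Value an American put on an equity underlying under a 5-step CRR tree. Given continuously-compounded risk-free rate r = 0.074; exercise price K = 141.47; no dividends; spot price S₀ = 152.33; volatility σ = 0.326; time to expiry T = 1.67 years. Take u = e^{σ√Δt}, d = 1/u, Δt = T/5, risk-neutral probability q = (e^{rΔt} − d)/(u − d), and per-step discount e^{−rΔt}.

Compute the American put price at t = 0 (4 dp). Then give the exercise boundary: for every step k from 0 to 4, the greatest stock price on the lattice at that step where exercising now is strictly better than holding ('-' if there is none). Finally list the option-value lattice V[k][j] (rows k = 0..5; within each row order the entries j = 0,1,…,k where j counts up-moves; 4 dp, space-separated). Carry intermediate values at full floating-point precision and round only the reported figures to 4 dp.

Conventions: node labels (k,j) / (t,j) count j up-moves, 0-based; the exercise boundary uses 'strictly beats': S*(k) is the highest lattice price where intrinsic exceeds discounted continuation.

params: Δt=0.33400 u=1.20732 d=0.82828 q=0.51906 e^(-rΔt)=0.97559
t_5 payoffs: 82.0858 54.9101 15.2981 0.0000 0.0000 0.0000
t_4: node(4,0) S=71.6958 payoff=69.7742 vs cont=66.3205 → 69.7742 [stop]  node(4,1) S=104.5056 payoff=36.9644 vs cont=33.5107 → 36.9644 [stop]  node(4,2) S=152.3300 payoff=0.0000 vs cont=7.1779 → 7.1779 [wait]  node(4,3) S=222.0401 payoff=0.0000 vs cont=0.0000 → 0.0000 [wait]  node(4,4) S=323.6512 payoff=0.0000 vs cont=0.0000 → 0.0000 [wait]  ⇒ S*(4)=104.5056
t_3: node(3,0) S=86.5599 payoff=54.9101 vs cont=51.4564 → 54.9101 [stop]  node(3,1) S=126.1719 payoff=15.2981 vs cont=20.9786 → 20.9786 [wait]  node(3,2) S=183.9113 payoff=0.0000 vs cont=3.3679 → 3.3679 [wait]  node(3,3) S=268.0738 payoff=0.0000 vs cont=0.0000 → 0.0000 [wait]  ⇒ S*(3)=86.5599
t_2: node(2,0) S=104.5056 payoff=36.9644 vs cont=36.3872 → 36.9644 [stop]  node(2,1) S=152.3300 payoff=0.0000 vs cont=11.5486 → 11.5486 [wait]  node(2,2) S=222.0401 payoff=0.0000 vs cont=1.5802 → 1.5802 [wait]  ⇒ S*(2)=104.5056
t_1: node(1,0) S=126.1719 payoff=15.2981 vs cont=23.1918 → 23.1918 [wait]  node(1,1) S=183.9113 payoff=0.0000 vs cont=6.2188 → 6.2188 [wait]  ⇒ S*(1)=-
t_0: node(0,0) S=152.3300 payoff=0.0000 vs cont=14.0308 → 14.0308 [wait]  ⇒ S*(0)=-

price = 14.0308
boundary = - - 104.5056 86.5599 104.5056
tree:
14.0308
23.1918 6.2188
36.9644 11.5486 1.5802
54.9101 20.9786 3.3679 0.0000
69.7742 36.9644 7.1779 0.0000 0.0000
82.0858 54.9101 15.2981 0.0000 0.0000 0.0000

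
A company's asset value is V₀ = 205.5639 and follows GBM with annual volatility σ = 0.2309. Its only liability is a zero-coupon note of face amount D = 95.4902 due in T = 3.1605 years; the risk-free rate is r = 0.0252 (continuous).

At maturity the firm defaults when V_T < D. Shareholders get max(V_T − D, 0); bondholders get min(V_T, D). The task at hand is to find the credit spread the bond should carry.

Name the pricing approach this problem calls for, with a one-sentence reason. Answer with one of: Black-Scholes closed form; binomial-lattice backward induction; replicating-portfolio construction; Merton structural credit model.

Key observation: a levered firm with one bullet debt due at 3.1605 years is the canonical structural-credit setup: equity is a call on the firm's assets struck at the face value.

framework: Merton structural credit model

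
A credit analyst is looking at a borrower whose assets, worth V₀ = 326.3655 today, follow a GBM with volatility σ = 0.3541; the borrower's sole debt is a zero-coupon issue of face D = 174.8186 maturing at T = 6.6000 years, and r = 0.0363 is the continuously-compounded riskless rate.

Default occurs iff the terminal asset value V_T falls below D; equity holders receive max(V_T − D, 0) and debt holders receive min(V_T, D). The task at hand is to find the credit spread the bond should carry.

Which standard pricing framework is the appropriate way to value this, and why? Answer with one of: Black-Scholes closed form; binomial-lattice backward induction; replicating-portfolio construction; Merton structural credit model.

Key observation: the data describe a firm's assets (V₀ = 326.3655, GBM) and a single zero-coupon debt of face 174.8186, so credit quantities follow from equity-as-call in the structural model.

framework: Merton structural credit model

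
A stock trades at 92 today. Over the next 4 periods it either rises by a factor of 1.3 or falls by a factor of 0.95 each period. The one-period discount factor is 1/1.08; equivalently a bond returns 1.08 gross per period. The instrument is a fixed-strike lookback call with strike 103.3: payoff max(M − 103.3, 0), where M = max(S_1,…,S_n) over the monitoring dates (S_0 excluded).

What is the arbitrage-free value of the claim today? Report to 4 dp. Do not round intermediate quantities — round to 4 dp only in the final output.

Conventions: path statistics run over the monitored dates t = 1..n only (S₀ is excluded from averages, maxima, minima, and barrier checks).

With p* = (R−d)/(u−d) = 0.3714, sum probability × payoff across the paths and divide by R^4.
Enumerate all 2^4 = 16 price paths (U = up ×1.3, D = down ×0.95); each path with k up-moves has probability p*^k·(1−p*)^(4−k).
DDDD: M=87.4000, payoff=0.0000, prob=0.156106
UDDD: M=119.6000, payoff=16.3000, prob=0.092244
DUDD: M=113.6200, payoff=10.3200, prob=0.092244
UUDD: M=155.4800, payoff=52.1800, prob=0.054508
DDUD: M=107.9390, payoff=4.6390, prob=0.092244
UDUD: M=147.7060, payoff=44.4060, prob=0.054508
DUUD: M=147.7060, payoff=44.4060, prob=0.054508
UUUD: M=202.1240, payoff=98.8240, prob=0.032209
DDDU: M=102.5421, payoff=0.0000, prob=0.092244
UDDU: M=140.3207, payoff=37.0207, prob=0.054508
DUDU: M=140.3207, payoff=37.0207, prob=0.054508
UUDU: M=192.0178, payoff=88.7178, prob=0.032209
DDUU: M=140.3207, payoff=37.0207, prob=0.054508
UDUU: M=192.0178, payoff=88.7178, prob=0.032209
DUUU: M=192.0178, payoff=88.7178, prob=0.032209
UUUU: M=262.7612, payoff=159.4612, prob=0.019033
Price = Σ prob·payoff / R^4 = 31.413046 / 1.360489 = 23.0895

price = 23.0895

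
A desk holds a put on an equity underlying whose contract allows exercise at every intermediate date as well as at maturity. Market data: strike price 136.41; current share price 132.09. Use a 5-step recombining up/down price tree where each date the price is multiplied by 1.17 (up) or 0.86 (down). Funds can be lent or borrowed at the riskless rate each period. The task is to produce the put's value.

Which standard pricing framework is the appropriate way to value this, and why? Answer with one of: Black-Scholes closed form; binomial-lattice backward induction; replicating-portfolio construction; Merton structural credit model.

framework: binomial-lattice backward induction

Key observation: the exercise right at every one of the 5 steps is what matters: each node needs max(136.41 − S, continuation), which only the stepwise tree valuation starting from spot 132.09 delivers.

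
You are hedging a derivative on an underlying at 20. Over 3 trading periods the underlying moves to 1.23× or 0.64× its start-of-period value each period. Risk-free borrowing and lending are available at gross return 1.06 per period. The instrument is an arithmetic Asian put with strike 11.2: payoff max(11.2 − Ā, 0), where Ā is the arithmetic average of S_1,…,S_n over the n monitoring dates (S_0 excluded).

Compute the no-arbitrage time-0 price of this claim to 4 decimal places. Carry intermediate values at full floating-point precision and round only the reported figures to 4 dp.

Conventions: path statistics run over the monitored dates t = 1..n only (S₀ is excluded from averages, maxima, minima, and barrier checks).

price = 0.0912

No-arbitrage gives p* = (R−d)/(u−d) = 0.7119: enumerate every path, weight its payoff by its p*-probability, and discount by R^3.
Enumerate all 2^3 = 8 price paths (U = up ×1.23, D = down ×0.64); each path with k up-moves has probability p*^k·(1−p*)^(3−k).
DDD: Ā=8.7450, payoff=2.4550, prob=0.023922
UDD: Ā=16.8067, payoff=0.0000, prob=0.059100
DUD: Ā=12.8734, payoff=0.0000, prob=0.059100
UUD: Ā=24.7410, payoff=0.0000, prob=0.146013
DDU: Ā=10.3561, payoff=0.8439, prob=0.059100
UDU: Ā=19.9030, payoff=0.0000, prob=0.146013
DUU: Ā=15.9697, payoff=0.0000, prob=0.146013
UUU: Ā=30.6918, payoff=0.0000, prob=0.360738
Price = Σ prob·payoff / R^3 = 0.108606 / 1.191016 = 0.0912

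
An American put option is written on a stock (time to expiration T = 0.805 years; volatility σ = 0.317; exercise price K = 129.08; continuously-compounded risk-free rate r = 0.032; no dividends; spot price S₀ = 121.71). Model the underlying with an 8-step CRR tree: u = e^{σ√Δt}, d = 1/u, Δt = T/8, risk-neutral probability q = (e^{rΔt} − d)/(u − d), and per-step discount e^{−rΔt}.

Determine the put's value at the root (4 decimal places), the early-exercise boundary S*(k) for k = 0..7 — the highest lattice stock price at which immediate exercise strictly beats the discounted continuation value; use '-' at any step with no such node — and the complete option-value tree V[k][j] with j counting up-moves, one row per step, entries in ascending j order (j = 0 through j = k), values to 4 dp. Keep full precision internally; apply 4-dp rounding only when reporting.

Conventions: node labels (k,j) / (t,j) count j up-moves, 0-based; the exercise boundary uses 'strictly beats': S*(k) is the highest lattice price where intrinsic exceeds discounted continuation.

params: Δt=0.10063 u=1.10579 d=0.90433 q=0.49089 e^(-rΔt)=0.99679
t_8 payoffs: 74.6353 62.5070 47.6769 29.5432 7.3700 0.0000 0.0000 0.0000 0.0000
t_7: node(7,0) S=60.2042 payoff=68.8758 vs cont=68.4608 → 68.8758 [stop]  node(7,1) S=73.6156 payoff=55.4644 vs cont=55.0495 → 55.4644 [stop]  node(7,2) S=90.0145 payoff=39.0655 vs cont=38.6506 → 39.0655 [stop]  node(7,3) S=110.0664 payoff=19.0136 vs cont=18.5986 → 19.0136 [stop]  node(7,4) S=134.5853 payoff=0.0000 vs cont=3.7401 → 3.7401 [wait]  node(7,5) S=164.5661 payoff=0.0000 vs cont=0.0000 → 0.0000 [wait]  node(7,6) S=201.2255 payoff=0.0000 vs cont=0.0000 → 0.0000 [wait]  node(7,7) S=246.0513 payoff=0.0000 vs cont=0.0000 → 0.0000 [wait]  ⇒ S*(7)=110.0664
t_6: node(6,0) S=66.5730 payoff=62.5070 vs cont=62.0920 → 62.5070 [stop]  node(6,1) S=81.4031 payoff=47.6769 vs cont=47.2619 → 47.6769 [stop]  node(6,2) S=99.5368 payoff=29.5432 vs cont=29.1283 → 29.5432 [stop]  node(6,3) S=121.7100 payoff=7.3700 vs cont=11.4789 → 11.4789 [wait]  node(6,4) S=148.8226 payoff=0.0000 vs cont=1.8980 → 1.8980 [wait]  node(6,5) S=181.9750 payoff=0.0000 vs cont=0.0000 → 0.0000 [wait]  node(6,6) S=222.5124 payoff=0.0000 vs cont=0.0000 → 0.0000 [wait]  ⇒ S*(6)=99.5368
t_5: node(5,0) S=73.6156 payoff=55.4644 vs cont=55.0495 → 55.4644 [stop]  node(5,1) S=90.0145 payoff=39.0655 vs cont=38.6506 → 39.0655 [stop]  node(5,2) S=110.0664 payoff=19.0136 vs cont=20.6091 → 20.6091 [wait]  node(5,3) S=134.5853 payoff=0.0000 vs cont=6.7539 → 6.7539 [wait]  node(5,4) S=164.5661 payoff=0.0000 vs cont=0.9632 → 0.9632 [wait]  node(5,5) S=201.2255 payoff=0.0000 vs cont=0.0000 → 0.0000 [wait]  ⇒ S*(5)=90.0145
t_4: node(4,0) S=81.4031 payoff=47.6769 vs cont=47.2619 → 47.6769 [stop]  node(4,1) S=99.5368 payoff=29.5432 vs cont=29.9090 → 29.9090 [wait]  node(4,2) S=121.7100 payoff=7.3700 vs cont=13.7633 → 13.7633 [wait]  node(4,3) S=148.8226 payoff=0.0000 vs cont=3.8987 → 3.8987 [wait]  node(4,4) S=181.9750 payoff=0.0000 vs cont=0.4888 → 0.4888 [wait]  ⇒ S*(4)=81.4031
t_3: node(3,0) S=90.0145 payoff=39.0655 vs cont=38.8296 → 39.0655 [stop]  node(3,1) S=110.0664 payoff=19.0136 vs cont=21.9126 → 21.9126 [wait]  node(3,2) S=134.5853 payoff=0.0000 vs cont=8.8922 → 8.8922 [wait]  node(3,3) S=164.5661 payoff=0.0000 vs cont=2.2177 → 2.2177 [wait]  ⇒ S*(3)=90.0145
t_2: node(2,0) S=99.5368 payoff=29.5432 vs cont=30.5468 → 30.5468 [wait]  node(2,1) S=121.7100 payoff=7.3700 vs cont=15.4711 → 15.4711 [wait]  node(2,2) S=148.8226 payoff=0.0000 vs cont=5.5977 → 5.5977 [wait]  ⇒ S*(2)=-
t_1: node(1,0) S=110.0664 payoff=19.0136 vs cont=23.0718 → 23.0718 [wait]  node(1,1) S=134.5853 payoff=0.0000 vs cont=10.5902 → 10.5902 [wait]  ⇒ S*(1)=-
t_0: node(0,0) S=121.7100 payoff=7.3700 vs cont=16.8902 → 16.8902 [wait]  ⇒ S*(0)=-

price = 16.8902
boundary = - - - 90.0145 81.4031 90.0145 99.5368 110.0664
tree:
16.8902
23.0718 10.5902
30.5468 15.4711 5.5977
39.0655 21.9126 8.8922 2.2177
47.6769 29.9090 13.7633 3.8987 0.4888
55.4644 39.0655 20.6091 6.7539 0.9632 0.0000
62.5070 47.6769 29.5432 11.4789 1.8980 0.0000 0.0000
68.8758 55.4644 39.0655 19.0136 3.7401 0.0000 0.0000 0.0000
74.6353 62.5070 47.6769 29.5432 7.3700 0.0000 0.0000 0.0000 0.0000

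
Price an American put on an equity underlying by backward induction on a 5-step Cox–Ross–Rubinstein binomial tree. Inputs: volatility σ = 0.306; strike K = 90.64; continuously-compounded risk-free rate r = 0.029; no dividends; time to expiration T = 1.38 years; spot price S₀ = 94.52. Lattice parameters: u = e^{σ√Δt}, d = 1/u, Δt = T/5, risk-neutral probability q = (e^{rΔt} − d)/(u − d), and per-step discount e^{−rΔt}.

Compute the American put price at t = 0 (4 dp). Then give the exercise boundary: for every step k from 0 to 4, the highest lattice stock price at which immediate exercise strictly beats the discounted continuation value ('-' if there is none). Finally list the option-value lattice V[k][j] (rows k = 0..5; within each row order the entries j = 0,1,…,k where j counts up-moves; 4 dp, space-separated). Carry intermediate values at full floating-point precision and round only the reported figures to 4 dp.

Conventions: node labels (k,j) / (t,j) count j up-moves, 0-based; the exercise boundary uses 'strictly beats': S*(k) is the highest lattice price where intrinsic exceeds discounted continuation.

params: Δt=0.27600 u=1.17440 d=0.85150 q=0.48478 e^(-rΔt)=0.99203
t_5 payoffs: 48.3303 32.2857 10.1565 0.0000 0.0000 0.0000
t_4: node(4,0) S=49.6885 payoff=40.9515 vs cont=40.2289 → 40.9515 [stop]  node(4,1) S=68.5315 payoff=22.1085 vs cont=21.3859 → 22.1085 [stop]  node(4,2) S=94.5200 payoff=0.0000 vs cont=5.1911 → 5.1911 [wait]  node(4,3) S=130.3639 payoff=0.0000 vs cont=0.0000 → 0.0000 [wait]  node(4,4) S=179.8006 payoff=0.0000 vs cont=0.0000 → 0.0000 [wait]  ⇒ S*(4)=68.5315
t_3: node(3,0) S=58.3543 payoff=32.2857 vs cont=31.5631 → 32.2857 [stop]  node(3,1) S=80.4835 payoff=10.1565 vs cont=13.7964 → 13.7964 [wait]  node(3,2) S=111.0045 payoff=0.0000 vs cont=2.6532 → 2.6532 [wait]  node(3,3) S=153.0997 payoff=0.0000 vs cont=0.0000 → 0.0000 [wait]  ⇒ S*(3)=58.3543
t_2: node(2,0) S=68.5315 payoff=22.1085 vs cont=23.1364 → 23.1364 [wait]  node(2,1) S=94.5200 payoff=0.0000 vs cont=8.3274 → 8.3274 [wait]  node(2,2) S=130.3639 payoff=0.0000 vs cont=1.3561 → 1.3561 [wait]  ⇒ S*(2)=-
t_1: node(1,0) S=80.4835 payoff=10.1565 vs cont=15.8301 → 15.8301 [wait]  node(1,1) S=111.0045 payoff=0.0000 vs cont=4.9084 → 4.9084 [wait]  ⇒ S*(1)=-
t_0: node(0,0) S=94.5200 payoff=0.0000 vs cont=10.4514 → 10.4514 [wait]  ⇒ S*(0)=-

price = 10.4514
boundary = - - - 58.3543 68.5315
tree:
10.4514
15.8301 4.9084
23.1364 8.3274 1.3561
32.2857 13.7964 2.6532 0.0000
40.9515 22.1085 5.1911 0.0000 0.0000
48.3303 32.2857 10.1565 0.0000 0.0000 0.0000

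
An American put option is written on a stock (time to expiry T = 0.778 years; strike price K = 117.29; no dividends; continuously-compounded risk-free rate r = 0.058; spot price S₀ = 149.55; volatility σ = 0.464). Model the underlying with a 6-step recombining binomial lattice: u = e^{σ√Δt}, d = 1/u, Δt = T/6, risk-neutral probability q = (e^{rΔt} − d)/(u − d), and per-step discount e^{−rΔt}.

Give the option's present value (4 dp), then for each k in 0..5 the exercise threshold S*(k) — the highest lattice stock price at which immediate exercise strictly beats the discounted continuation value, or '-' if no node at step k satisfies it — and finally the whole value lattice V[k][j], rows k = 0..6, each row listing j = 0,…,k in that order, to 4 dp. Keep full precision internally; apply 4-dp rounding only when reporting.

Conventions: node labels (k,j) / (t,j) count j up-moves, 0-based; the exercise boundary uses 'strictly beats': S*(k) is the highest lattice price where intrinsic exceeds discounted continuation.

price = 8.0994
boundary = - - - - 76.6538 90.5934
tree:
8.0994
12.7008 3.2580
19.4102 5.6552 0.7207
28.7041 9.6793 1.3986 0.0000
40.6362 16.2703 2.7142 0.0000 0.0000
52.4310 26.6966 5.2673 0.0000 0.0000 0.0000
62.4109 40.6362 10.2219 0.0000 0.0000 0.0000 0.0000

Δt=0.12967, u=1.18185, d=0.84613, q=0.48081, disc=e^(-rΔt)=0.99251
k=6 terminal: V=max(K-S,0) → 62.4109 40.6362 10.2219 0.0000 0.0000 0.0000 0.0000
k=5: j=0 S=64.8590 intr=52.4310 cont=51.5522 V=52.4310[EX]; j=1 S=90.5934 intr=26.6966 cont=25.8178 V=26.6966[EX]; j=2 S=126.5387 intr=0.0000 cont=5.2673 V=5.2673[hold]; j=3 S=176.7460 intr=0.0000 cont=0.0000 V=0.0000[hold]; j=4 S=246.8744 intr=0.0000 cont=0.0000 V=0.0000[hold]; j=5 S=344.8279 intr=0.0000 cont=0.0000 V=0.0000[hold]  S*(5)=90.5934
k=4: j=0 S=76.6538 intr=40.6362 cont=39.7574 V=40.6362[EX]; j=1 S=107.0681 intr=10.2219 cont=16.2703 V=16.2703[hold]; j=2 S=149.5500 intr=0.0000 cont=2.7142 V=2.7142[hold]; j=3 S=208.8877 intr=0.0000 cont=0.0000 V=0.0000[hold]; j=4 S=291.7691 intr=0.0000 cont=0.0000 V=0.0000[hold]  S*(4)=76.6538
k=3: j=0 S=90.5934 intr=26.6966 cont=28.7041 V=28.7041[hold]; j=1 S=126.5387 intr=0.0000 cont=9.6793 V=9.6793[hold]; j=2 S=176.7460 intr=0.0000 cont=1.3986 V=1.3986[hold]; j=3 S=246.8744 intr=0.0000 cont=0.0000 V=0.0000[hold]  S*(3)=-
k=2: j=0 S=107.0681 intr=10.2219 cont=19.4102 V=19.4102[hold]; j=1 S=149.5500 intr=0.0000 cont=5.6552 V=5.6552[hold]; j=2 S=208.8877 intr=0.0000 cont=0.7207 V=0.7207[hold]  S*(2)=-
k=1: j=0 S=126.5387 intr=0.0000 cont=12.7008 V=12.7008[hold]; j=1 S=176.7460 intr=0.0000 cont=3.2580 V=3.2580[hold]  S*(1)=-
k=0: j=0 S=149.5500 intr=0.0000 cont=8.0994 V=8.0994[hold]  S*(0)=-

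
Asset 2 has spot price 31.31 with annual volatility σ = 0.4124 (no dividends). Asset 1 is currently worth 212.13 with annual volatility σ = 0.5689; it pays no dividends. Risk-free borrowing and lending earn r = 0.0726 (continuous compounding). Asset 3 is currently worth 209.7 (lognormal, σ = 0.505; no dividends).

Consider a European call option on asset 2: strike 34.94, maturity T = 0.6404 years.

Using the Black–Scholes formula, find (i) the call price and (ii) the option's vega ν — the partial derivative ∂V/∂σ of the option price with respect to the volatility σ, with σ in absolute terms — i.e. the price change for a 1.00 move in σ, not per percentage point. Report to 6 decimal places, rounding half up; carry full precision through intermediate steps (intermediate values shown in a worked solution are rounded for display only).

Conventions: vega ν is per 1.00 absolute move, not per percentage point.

σ√T = 0.4124·√0.6404 = 0.330023
d₁ = (ln(S/K) + (r+σ²/2)T) / (σ√T) = (ln(31.31/34.94) + (0.0726+0.4124²/2)·0.6404) / 0.330023 = (-0.109695 + 0.100951) / 0.330023 = -0.026495
d₂ = d₁ − σ√T = -0.026495 − 0.330023 = -0.356519
e^{−rT} = 0.954571
N(d₁) = 0.489431,  N(d₂) = 0.360726
Call price V = S·N(d₁) − K·e^{−rT}·N(d₂) = 15.324087 − 12.031197 = 3.292890
φ(d₁) = (1/√(2π))·e^{−d₁²/2} = 0.398802
ν = S·φ(d₁)·√T = 9.992321

price = 3.292890
ν = 9.992321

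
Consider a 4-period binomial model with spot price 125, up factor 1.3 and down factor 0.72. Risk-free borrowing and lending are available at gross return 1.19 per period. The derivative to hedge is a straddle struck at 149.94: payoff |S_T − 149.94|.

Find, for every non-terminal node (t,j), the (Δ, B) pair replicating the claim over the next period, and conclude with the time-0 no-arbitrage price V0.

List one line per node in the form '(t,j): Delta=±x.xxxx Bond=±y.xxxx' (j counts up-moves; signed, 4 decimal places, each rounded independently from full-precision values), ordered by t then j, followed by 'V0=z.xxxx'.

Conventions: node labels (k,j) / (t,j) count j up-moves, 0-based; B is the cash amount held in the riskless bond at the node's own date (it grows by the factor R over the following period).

(0,0): Delta=0.6798 Bond=-26.9092
(1,0): Delta=-0.1509 Bond=42.7418
(1,1): Delta=0.7875 Bond=-49.5199
(2,0): Delta=-1.0000 Bond=105.8824
(2,1): Delta=-0.0409 Bond=37.9858
(2,2): Delta=0.8948 Bond=-81.6108
(3,0): Delta=-1.0000 Bond=126.0000
(3,1): Delta=-1.0000 Bond=126.0000
(3,2): Delta=0.0835 Bond=26.2932
(3,3): Delta=1.0000 Bond=-126.0000
V0=58.0628

Since d<R<u, set p* = (R−d)/(u−d) = 0.8103; price each node as the discounted p*-expectation of its children.
At maturity the claim pays: V(4,0)=116.3477, V(4,1)=89.2872, V(4,2)=40.4280, V(4,3)=47.7900, V(4,4)=207.0725
  t=3,j=0: stock 46.6560 → up 60.6528 (V=89.2872), down 33.5923 (V=116.3477). Price 79.3440; hedge Δ=-1.0000, bond B=126.0000.
  t=3,j=1: stock 84.2400 → up 109.5120 (V=40.4280), down 60.6528 (V=89.2872). Price 41.7600; hedge Δ=-1.0000, bond B=126.0000.
  t=3,j=2: stock 152.1000 → up 197.7300 (V=47.7900), down 109.5120 (V=40.4280). Price 38.9864; hedge Δ=0.0835, bond B=26.2932.
  t=3,j=3: stock 274.6250 → up 357.0125 (V=207.0725), down 197.7300 (V=47.7900). Price 148.6250; hedge Δ=1.0000, bond B=-126.0000.
  t=2,j=0: stock 64.8000 → up 84.2400 (V=41.7600), down 46.6560 (V=79.3440). Price 41.0824; hedge Δ=-1.0000, bond B=105.8824.
  t=2,j=1: stock 117.0000 → up 152.1000 (V=38.9864), down 84.2400 (V=41.7600). Price 33.2037; hedge Δ=-0.0409, bond B=37.9858.
  t=2,j=2: stock 211.2500 → up 274.6250 (V=148.6250), down 152.1000 (V=38.9864). Price 107.4214; hedge Δ=0.8948, bond B=-81.6108.
  t=1,j=0: stock 90.0000 → up 117.0000 (V=33.2037), down 64.8000 (V=41.0824). Price 29.1579; hedge Δ=-0.1509, bond B=42.7418.
  t=1,j=1: stock 162.5000 → up 211.2500 (V=107.4214), down 117.0000 (V=33.2037). Price 78.4417; hedge Δ=0.7875, bond B=-49.5199.
  t=0,j=0: stock 125.0000 → up 162.5000 (V=78.4417), down 90.0000 (V=29.1579). Price 58.0628; hedge Δ=0.6798, bond B=-26.9092.
Verification: the root portfolio costs Δ(0,0)·S0 + B(0,0) = 58.0628, matching V0.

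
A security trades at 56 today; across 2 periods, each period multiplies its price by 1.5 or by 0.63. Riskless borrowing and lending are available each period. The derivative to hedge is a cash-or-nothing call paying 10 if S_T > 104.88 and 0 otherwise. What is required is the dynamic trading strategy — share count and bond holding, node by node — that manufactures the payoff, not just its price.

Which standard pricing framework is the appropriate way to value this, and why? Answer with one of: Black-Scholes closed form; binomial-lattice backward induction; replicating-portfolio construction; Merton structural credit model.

framework: replicating-portfolio construction

Key observation: since the answer must list Δ and B at each node of the 1.5/0.63 lattice on 56, the replicating-portfolio method — solving the two-state system at every node — is the one that applies.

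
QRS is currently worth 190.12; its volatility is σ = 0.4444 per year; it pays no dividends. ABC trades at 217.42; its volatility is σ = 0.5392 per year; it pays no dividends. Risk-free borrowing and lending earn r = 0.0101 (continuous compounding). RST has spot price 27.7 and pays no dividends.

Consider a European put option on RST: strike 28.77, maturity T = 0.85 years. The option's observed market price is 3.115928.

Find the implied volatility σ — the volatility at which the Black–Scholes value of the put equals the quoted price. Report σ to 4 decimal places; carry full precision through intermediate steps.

At σ = 0.2602 the Black–Scholes value reproduces the quote:
σ√T = 0.2602·√0.85 = 0.239893
d₁ = (ln(S/K) + (r+σ²/2)T) / (σ√T) = (ln(27.7/28.77) + (0.0101+0.2602²/2)·0.85) / 0.239893 = (-0.037901 + 0.037359) / 0.239893 = -0.002257
d₂ = d₁ − σ√T = -0.002257 − 0.239893 = -0.242150
e^{−rT} = 0.991452
N(−d₁) = 0.500901,  N(−d₂) = 0.595668
V = K·e^{−rT}·N(−d₂) − S·N(−d₁) = 16.990875 − 13.874946 = 3.115928 (the observed quote) — the price is monotone increasing in volatility, hence this σ is the only solution

sigma = 0.2602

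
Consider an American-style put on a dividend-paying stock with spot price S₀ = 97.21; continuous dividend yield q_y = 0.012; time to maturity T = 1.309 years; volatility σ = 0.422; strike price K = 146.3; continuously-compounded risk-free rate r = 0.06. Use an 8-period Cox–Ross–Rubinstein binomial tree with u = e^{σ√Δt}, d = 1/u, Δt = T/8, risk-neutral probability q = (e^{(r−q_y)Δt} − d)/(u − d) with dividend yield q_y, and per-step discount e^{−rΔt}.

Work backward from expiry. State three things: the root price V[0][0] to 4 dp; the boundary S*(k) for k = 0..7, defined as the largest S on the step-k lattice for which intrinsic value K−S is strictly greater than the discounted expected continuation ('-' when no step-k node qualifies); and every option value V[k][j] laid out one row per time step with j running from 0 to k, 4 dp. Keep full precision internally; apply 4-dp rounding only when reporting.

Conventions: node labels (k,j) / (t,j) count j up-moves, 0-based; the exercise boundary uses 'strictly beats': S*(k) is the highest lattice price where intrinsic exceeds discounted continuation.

price = 51.1641
boundary = - 81.9551 69.0942 81.9551 69.0942 81.9551 97.2100 115.3043
tree:
51.1641
64.3449 37.9592
77.2058 50.2583 25.4366
88.0485 64.3449 36.0552 14.4743
97.1898 77.2058 49.2588 22.5154 6.0748
104.8965 88.0485 64.3449 33.9540 10.6064 1.2985
111.3938 97.1898 77.2058 49.0900 18.2810 2.5237 0.0000
116.8715 104.8965 88.0485 64.3449 30.9957 4.9050 0.0000 0.0000
121.4896 111.3938 97.1898 77.2058 49.0900 9.5333 0.0000 0.0000 0.0000

Δt=0.16362, u=1.18614, d=0.84307, q=0.48041, disc=e^(-rΔt)=0.99023
k=8 terminal: V=max(K-S,0) → 121.4896 111.3938 97.1898 77.2058 49.0900 9.5333 0.0000 0.0000 0.0000
k=7: j=0 S=29.4285 intr=116.8715 cont=115.5000 V=116.8715[EX]; j=1 S=41.4035 intr=104.8965 cont=103.5484 V=104.8965[EX]; j=2 S=58.2515 intr=88.0485 cont=86.7335 V=88.0485[EX]; j=3 S=81.9551 intr=64.3449 cont=63.0763 V=64.3449[EX]; j=4 S=115.3043 intr=30.9957 cont=29.7926 V=30.9957[EX]; j=5 S=162.2240 intr=0.0000 cont=4.9050 V=4.9050[hold]; j=6 S=228.2362 intr=0.0000 cont=0.0000 V=0.0000[hold]; j=7 S=321.1101 intr=0.0000 cont=0.0000 V=0.0000[hold]  S*(7)=115.3043
k=6: j=0 S=34.9062 intr=111.3938 cont=110.0330 V=111.3938[EX]; j=1 S=49.1102 intr=97.1898 cont=95.8568 V=97.1898[EX]; j=2 S=69.0942 intr=77.2058 cont=75.9121 V=77.2058[EX]; j=3 S=97.2100 intr=49.0900 cont=47.8514 V=49.0900[EX]; j=4 S=136.7667 intr=9.5333 cont=18.2810 V=18.2810[hold]; j=5 S=192.4198 intr=0.0000 cont=2.5237 V=2.5237[hold]; j=6 S=270.7193 intr=0.0000 cont=0.0000 V=0.0000[hold]  S*(6)=97.2100
k=5: j=0 S=41.4035 intr=104.8965 cont=103.5484 V=104.8965[EX]; j=1 S=58.2515 intr=88.0485 cont=86.7335 V=88.0485[EX]; j=2 S=81.9551 intr=64.3449 cont=63.0763 V=64.3449[EX]; j=3 S=115.3043 intr=30.9957 cont=33.9540 V=33.9540[hold]; j=4 S=162.2240 intr=0.0000 cont=10.6064 V=10.6064[hold]; j=5 S=228.2362 intr=0.0000 cont=1.2985 V=1.2985[hold]  S*(5)=81.9551
k=4: j=0 S=49.1102 intr=97.1898 cont=95.8568 V=97.1898[EX]; j=1 S=69.0942 intr=77.2058 cont=75.9121 V=77.2058[EX]; j=2 S=97.2100 intr=49.0900 cont=49.2588 V=49.2588[hold]; j=3 S=136.7667 intr=9.5333 cont=22.5154 V=22.5154[hold]; j=4 S=192.4198 intr=0.0000 cont=6.0748 V=6.0748[hold]  S*(4)=69.0942
k=3: j=0 S=58.2515 intr=88.0485 cont=86.7335 V=88.0485[EX]; j=1 S=81.9551 intr=64.3449 cont=63.1566 V=64.3449[EX]; j=2 S=115.3043 intr=30.9957 cont=36.0552 V=36.0552[hold]; j=3 S=162.2240 intr=0.0000 cont=14.4743 V=14.4743[hold]  S*(3)=81.9551
k=2: j=0 S=69.0942 intr=77.2058 cont=75.9121 V=77.2058[EX]; j=1 S=97.2100 intr=49.0900 cont=50.2583 V=50.2583[hold]; j=2 S=136.7667 intr=9.5333 cont=25.4366 V=25.4366[hold]  S*(2)=69.0942
k=1: j=0 S=81.9551 intr=64.3449 cont=63.6321 V=64.3449[EX]; j=1 S=115.3043 intr=30.9957 cont=37.9592 V=37.9592[hold]  S*(1)=81.9551
k=0: j=0 S=97.2100 intr=49.0900 cont=51.1641 V=51.1641[hold]  S*(0)=-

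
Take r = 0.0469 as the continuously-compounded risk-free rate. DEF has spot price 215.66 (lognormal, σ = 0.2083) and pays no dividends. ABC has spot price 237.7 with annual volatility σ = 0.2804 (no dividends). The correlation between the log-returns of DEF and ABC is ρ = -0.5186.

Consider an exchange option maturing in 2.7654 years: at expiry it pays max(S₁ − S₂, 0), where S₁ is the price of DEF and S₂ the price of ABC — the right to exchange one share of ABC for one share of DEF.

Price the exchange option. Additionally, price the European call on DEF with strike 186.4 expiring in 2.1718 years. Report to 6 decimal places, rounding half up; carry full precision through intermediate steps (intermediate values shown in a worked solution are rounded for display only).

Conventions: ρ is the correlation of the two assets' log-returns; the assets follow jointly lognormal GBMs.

exchange price = 52.477981
price(DEF call K=186.4) = 54.210227

σ_eff = √(σ₁² + σ₂² − 2ρσ₁σ₂) = √(0.2083² + 0.2804² − 2·-0.5186·0.2083·0.2804) = 0.427309
d₁ = (ln(S₁/S₂) + (q₂ − q₁ + σ_eff²/2)T) / (σ_eff√T) = (ln(215.66/237.7) + (0.0 − 0.0 + 0.091297)·2.7654) / 0.710593 = 0.218360
d₂ = d₁ − σ_eff√T = 0.218360 − 0.710593 = -0.492233
N(d₁) = 0.586426,  N(d₂) = 0.311277
V = S₁·e^{−q₁T}·N(d₁) − S₂·e^{−q₂T}·N(d₂) = 126.468569 − 73.990588 = 52.477981
[vanilla: DEF call K=186.4]
σ√T = 0.2083·√2.1718 = 0.306972
d₁ = (ln(S/K) + (r+σ²/2)T) / (σ√T) = (ln(215.66/186.4) + (0.0469+0.2083²/2)·2.1718) / 0.306972 = (0.145808 + 0.148973) / 0.306972 = 0.960287
d₂ = d₁ − σ√T = 0.960287 − 0.306972 = 0.653315
e^{−rT} = 0.903158
N(d₁) = 0.831545,  N(d₂) = 0.743223
price = S·N(d₁) − K·e^{−rT}·N(d₂) = 179.330927 − 125.120700 = 54.210227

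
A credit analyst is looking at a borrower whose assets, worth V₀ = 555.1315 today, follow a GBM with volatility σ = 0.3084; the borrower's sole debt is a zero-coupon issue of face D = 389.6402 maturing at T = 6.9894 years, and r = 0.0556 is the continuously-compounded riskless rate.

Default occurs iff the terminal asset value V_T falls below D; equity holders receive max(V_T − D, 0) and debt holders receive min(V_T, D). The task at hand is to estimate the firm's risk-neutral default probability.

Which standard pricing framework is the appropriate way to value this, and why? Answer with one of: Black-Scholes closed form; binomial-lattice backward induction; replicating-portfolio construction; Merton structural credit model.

framework: Merton structural credit model

Key observation: assets follow a GBM and default happens iff V_T < 389.6402; valuing claims on that split (equity as a call, risky debt as the residual) is the structural model's definition.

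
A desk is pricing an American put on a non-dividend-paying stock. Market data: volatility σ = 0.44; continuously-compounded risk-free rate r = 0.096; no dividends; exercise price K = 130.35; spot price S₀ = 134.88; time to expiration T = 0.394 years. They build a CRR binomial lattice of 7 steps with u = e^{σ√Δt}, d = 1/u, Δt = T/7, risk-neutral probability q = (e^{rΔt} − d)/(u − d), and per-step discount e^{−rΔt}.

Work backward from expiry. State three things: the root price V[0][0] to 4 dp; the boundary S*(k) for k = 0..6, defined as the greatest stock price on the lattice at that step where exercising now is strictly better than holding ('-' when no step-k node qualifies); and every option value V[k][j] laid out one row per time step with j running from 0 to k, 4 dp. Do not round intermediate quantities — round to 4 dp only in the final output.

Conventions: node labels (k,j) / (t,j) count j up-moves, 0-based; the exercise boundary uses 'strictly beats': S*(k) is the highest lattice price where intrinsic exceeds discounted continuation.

params: Δt=0.05629 u=1.11003 d=0.90088 q=0.49983 e^(-rΔt)=0.99461
t_7 payoffs: 65.3968 50.3166 31.7353 8.8399 0.0000 0.0000 0.0000 0.0000
t_6: node(6,0) S=72.1001 payoff=58.2499 vs cont=57.5474 → 58.2499 [stop]  node(6,1) S=88.8396 payoff=41.5104 vs cont=40.8080 → 41.5104 [stop]  node(6,2) S=109.4654 payoff=20.8846 vs cont=20.1821 → 20.8846 [stop]  node(6,3) S=134.8800 payoff=0.0000 vs cont=4.3976 → 4.3976 [wait]  node(6,4) S=166.1950 payoff=0.0000 vs cont=0.0000 → 0.0000 [wait]  node(6,5) S=204.7805 payoff=0.0000 vs cont=0.0000 → 0.0000 [wait]  node(6,6) S=252.3243 payoff=0.0000 vs cont=0.0000 → 0.0000 [wait]  ⇒ S*(6)=109.4654
t_5: node(5,0) S=80.0334 payoff=50.3166 vs cont=49.6142 → 50.3166 [stop]  node(5,1) S=98.6147 payoff=31.7353 vs cont=31.0328 → 31.7353 [stop]  node(5,2) S=121.5101 payoff=8.8399 vs cont=12.5757 → 12.5757 [wait]  node(5,3) S=149.7210 payoff=0.0000 vs cont=2.1877 → 2.1877 [wait]  node(5,4) S=184.4817 payoff=0.0000 vs cont=0.0000 → 0.0000 [wait]  node(5,5) S=227.3128 payoff=0.0000 vs cont=0.0000 → 0.0000 [wait]  ⇒ S*(5)=98.6147
t_4: node(4,0) S=88.8396 payoff=41.5104 vs cont=40.8080 → 41.5104 [stop]  node(4,1) S=109.4654 payoff=20.8846 vs cont=22.0393 → 22.0393 [wait]  node(4,2) S=134.8800 payoff=0.0000 vs cont=7.3437 → 7.3437 [wait]  node(4,3) S=166.1950 payoff=0.0000 vs cont=1.0883 → 1.0883 [wait]  node(4,4) S=204.7805 payoff=0.0000 vs cont=0.0000 → 0.0000 [wait]  ⇒ S*(4)=88.8396
t_3: node(3,0) S=98.6147 payoff=31.7353 vs cont=31.6069 → 31.7353 [stop]  node(3,1) S=121.5101 payoff=8.8399 vs cont=14.6148 → 14.6148 [wait]  node(3,2) S=149.7210 payoff=0.0000 vs cont=4.1943 → 4.1943 [wait]  node(3,3) S=184.4817 payoff=0.0000 vs cont=0.5414 → 0.5414 [wait]  ⇒ S*(3)=98.6147
t_2: node(2,0) S=109.4654 payoff=20.8846 vs cont=23.0530 → 23.0530 [wait]  node(2,1) S=134.8800 payoff=0.0000 vs cont=9.3556 → 9.3556 [wait]  node(2,2) S=166.1950 payoff=0.0000 vs cont=2.3557 → 2.3557 [wait]  ⇒ S*(2)=-
t_1: node(1,0) S=121.5101 payoff=8.8399 vs cont=16.1193 → 16.1193 [wait]  node(1,1) S=149.7210 payoff=0.0000 vs cont=5.8253 → 5.8253 [wait]  ⇒ S*(1)=-
t_0: node(0,0) S=134.8800 payoff=0.0000 vs cont=10.9149 → 10.9149 [wait]  ⇒ S*(0)=-

price = 10.9149
boundary = - - - 98.6147 88.8396 98.6147 109.4654
tree:
10.9149
16.1193 5.8253
23.0530 9.3556 2.3557
31.7353 14.6148 4.1943 0.5414
41.5104 22.0393 7.3437 1.0883 0.0000
50.3166 31.7353 12.5757 2.1877 0.0000 0.0000
58.2499 41.5104 20.8846 4.3976 0.0000 0.0000 0.0000
65.3968 50.3166 31.7353 8.8399 0.0000 0.0000 0.0000 0.0000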